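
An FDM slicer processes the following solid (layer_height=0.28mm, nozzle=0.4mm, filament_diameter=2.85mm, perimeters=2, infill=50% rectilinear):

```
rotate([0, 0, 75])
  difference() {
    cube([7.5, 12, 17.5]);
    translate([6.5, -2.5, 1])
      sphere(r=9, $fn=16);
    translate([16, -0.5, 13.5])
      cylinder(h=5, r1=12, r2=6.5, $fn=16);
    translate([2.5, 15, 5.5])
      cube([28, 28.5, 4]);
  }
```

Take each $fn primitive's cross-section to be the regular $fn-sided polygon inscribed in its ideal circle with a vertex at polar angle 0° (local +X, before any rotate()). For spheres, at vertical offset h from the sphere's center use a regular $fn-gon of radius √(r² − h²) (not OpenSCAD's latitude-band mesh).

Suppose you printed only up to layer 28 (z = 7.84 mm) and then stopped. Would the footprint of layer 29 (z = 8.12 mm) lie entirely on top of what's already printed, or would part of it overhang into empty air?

Compare the two slices. At z = 7.84: the cube is present — its section is the full 7.5×12 rectangle (area 90.00 mm²); the r=9 sphere at (6.5, -2.5) contributes a regular 16-gon of circumradius √(9²−6.84²) = 5.849 (area = (16/2)·5.849²·sin(360°/16) = 104.75 mm²); the cone at (16, -0.5) is not intersected at this z (z outside [13.5, 18.5]); the cube at (2.5, 15) is present — its section is the full 28×28.5 rectangle (area 798.00 mm²); After the difference (first − rest): starting from the 7.5×12 cube (90.00 mm²), the r=9 sphere at (6.5, -2.5) partially overlaps it — only the 15.45 mm² overlap (of its 104.75 mm²) is removed, clipping the outline; the 28×28.5 cube at (2.5, 15) misses the remaining region (no effect) — area = 74.55 mm²; (whole slice rotated 75° about Z — lengths, areas and connectivity unchanged). At z = 8.12: the cube is present — its section is the full 7.5×12 rectangle (area 90.00 mm²); the sphere at (6.5, -2.5): section is a regular 16-gon, circumradius = √(r²−h²) = √(9²−7.12²) = 5.505 (area = (16/2)·5.505²·sin(360°/16) = 92.78 mm²); the cone at (16, -0.5) is not intersected at this z (z outside [13.5, 18.5]); the cube at (2.5, 15) is present — its section is the full 28×28.5 rectangle (area 798.00 mm²); Subtracting the remaining from the first: starting from the 7.5×12 cube (90.00 mm²), the r=9 sphere at (6.5, -2.5) partially overlaps it — only the 13.00 mm² overlap (of its 92.78 mm²) is removed, clipping the outline; the 28×28.5 cube at (2.5, 15) misses the remaining region (no effect) — area = 77.00 mm²; (whole slice rotated 75° about Z — lengths, areas and connectivity unchanged). Checking containment: at z = 8.12 the cross-section extends beyond the z = 7.84 cross-section by about 2.46 mm².

part overhangs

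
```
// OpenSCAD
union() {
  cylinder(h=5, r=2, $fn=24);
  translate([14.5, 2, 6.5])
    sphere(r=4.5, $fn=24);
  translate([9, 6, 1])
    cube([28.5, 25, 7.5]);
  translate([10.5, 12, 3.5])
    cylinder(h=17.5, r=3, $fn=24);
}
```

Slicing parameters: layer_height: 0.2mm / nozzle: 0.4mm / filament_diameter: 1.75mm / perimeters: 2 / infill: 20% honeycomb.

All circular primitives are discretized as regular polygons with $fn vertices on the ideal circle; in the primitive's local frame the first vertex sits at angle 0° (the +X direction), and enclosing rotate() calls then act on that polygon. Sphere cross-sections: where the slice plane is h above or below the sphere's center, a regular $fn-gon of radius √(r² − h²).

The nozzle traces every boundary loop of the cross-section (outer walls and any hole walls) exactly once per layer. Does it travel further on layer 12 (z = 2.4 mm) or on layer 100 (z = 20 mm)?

Layer 12 (z = 2.4): the r=2 cylinder gives a regular 24-gon of circumradius 2 (constant along its height) (perimeter = 2·24·2.000·sin(180°/24) = 12.53 mm); the r=4.5 sphere at (14.5, 2) slices to a regular 24-gon of circumradius 1.855 (√(r²−h²) with h=4.1 from center) (perimeter = 2·24·1.855·sin(180°/24) = 11.62 mm); the cube at (9, 6) is present — its section is the full 28.5×25 rectangle (perimeter 107.00 mm); the cylinder at (10.5, 12) does not reach this height (z outside [3.5, 21]); Combining (union): the 3 present regions are separate (no shared area or edge), so areas and boundary lengths simply add and each stays a separate island — boundary = 131.15 mm. So its perimeter = 131.15 mm. Layer 100 (z = 20): the cylinder is absent (z outside [0, 5]); the sphere at (14.5, 2) is absent (|z−center|=13.500 > r=4.5); the cube at (9, 6) does not reach this height (z outside [1, 8.5]); the cylinder at (10.5, 12): section is a regular 24-gon, circumradius r=3 (perimeter = 2·24·3.000·sin(180°/24) = 18.80 mm); Taking the union: only the r=3 cylinder at (10.5, 12) is present, so the union is just that shape — boundary = 18.80 mm. So its perimeter = 18.80 mm. Layer 12 is larger (131.15 vs 18.80 mm).

layer 12 (z = 2.4 mm)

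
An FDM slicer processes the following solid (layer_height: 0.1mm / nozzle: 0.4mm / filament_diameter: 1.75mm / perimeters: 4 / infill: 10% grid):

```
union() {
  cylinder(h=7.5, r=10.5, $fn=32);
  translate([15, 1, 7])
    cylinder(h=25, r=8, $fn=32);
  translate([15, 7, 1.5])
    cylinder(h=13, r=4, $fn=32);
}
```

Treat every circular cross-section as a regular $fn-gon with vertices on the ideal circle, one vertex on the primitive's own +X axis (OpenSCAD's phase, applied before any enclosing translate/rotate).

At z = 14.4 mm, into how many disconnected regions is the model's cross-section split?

1

At z = 14.4 mm: the cylinder is not intersected at this z (z outside [0, 7.5]); the r=8 cylinder at (15, 1) gives a regular 32-gon of circumradius 8 (constant along its height); the r=4 cylinder at (15, 7) gives a regular 32-gon of circumradius 4 (constant along its height); Combining (union): the regions partially overlap (shared area 37.89 mm²), so overlapping operands fuse into one piece — 1 connected region. The result has 1 disconnected region.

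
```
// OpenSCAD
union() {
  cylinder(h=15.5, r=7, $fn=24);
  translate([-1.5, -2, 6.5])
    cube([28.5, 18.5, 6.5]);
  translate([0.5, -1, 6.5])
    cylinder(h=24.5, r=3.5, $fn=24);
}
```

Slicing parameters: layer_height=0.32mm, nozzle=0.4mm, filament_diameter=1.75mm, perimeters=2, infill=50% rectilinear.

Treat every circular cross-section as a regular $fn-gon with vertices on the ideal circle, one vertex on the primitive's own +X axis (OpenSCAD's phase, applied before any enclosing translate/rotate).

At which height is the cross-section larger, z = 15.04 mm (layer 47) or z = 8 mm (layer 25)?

layer 25 (z = 8 mm)

Layer 47 (z = 15.04): the r=7 cylinder contributes a regular 24-gon of circumradius 7 (area = (24/2)·7.000²·sin(360°/24) = 152.19 mm²); the cube at (-1.5, -2) is absent (z outside [6.5, 13]); the r=3.5 cylinder at (0.5, -1) gives a regular 24-gon of circumradius 3.5 (constant along its height) (area = (24/2)·3.500²·sin(360°/24) = 38.05 mm²); Merging all regions: the r=3.5 cylinder at (0.5, -1) lies entirely inside the r=7 cylinder, so the union is just the r=7 cylinder — area = 152.19 mm². So its area = 152.19 mm². Layer 25 (z = 8): the cylinder: section is a regular 24-gon, circumradius r=7 (area = (24/2)·7.000²·sin(360°/24) = 152.19 mm²); the 28.5×18.5 cube at (-1.5, -2) contributes its full rectangle (area 527.25 mm²); the r=3.5 cylinder at (0.5, -1) gives a regular 24-gon of circumradius 3.5 (constant along its height) (area = (24/2)·3.500²·sin(360°/24) = 38.05 mm²); Combining (union): the regions partially overlap — summed areas 717.48 mm² minus the doubly-counted overlap 103.18 mm² gives 614.31 mm² — area = 614.31 mm². So its area = 614.31 mm². Layer 25 is larger (614.31 vs 152.19 mm²).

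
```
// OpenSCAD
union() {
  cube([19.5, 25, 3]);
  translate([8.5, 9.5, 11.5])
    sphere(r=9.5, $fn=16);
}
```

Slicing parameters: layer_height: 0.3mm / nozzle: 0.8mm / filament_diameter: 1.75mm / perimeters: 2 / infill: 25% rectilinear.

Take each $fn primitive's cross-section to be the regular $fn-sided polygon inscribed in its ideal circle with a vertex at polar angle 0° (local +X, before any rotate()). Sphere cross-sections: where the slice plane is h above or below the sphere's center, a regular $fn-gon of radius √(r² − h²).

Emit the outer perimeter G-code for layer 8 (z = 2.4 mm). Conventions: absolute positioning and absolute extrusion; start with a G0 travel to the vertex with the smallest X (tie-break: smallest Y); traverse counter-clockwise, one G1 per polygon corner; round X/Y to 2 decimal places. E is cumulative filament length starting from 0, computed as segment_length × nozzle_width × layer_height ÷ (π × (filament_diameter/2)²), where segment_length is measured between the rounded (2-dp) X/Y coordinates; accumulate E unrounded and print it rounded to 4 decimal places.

G0 X0.00 Y0.00 Z2.40
G1 X19.50 Y0.00 E1.9457
G1 X19.50 Y25.00 E4.4402
G1 X0.00 Y25.00 E6.3859
G1 X0.00 Y0.00 E8.8805

At z = 2.4 mm: the cube (footprint 19.5×25) is included at this height; the sphere at (8.5, 9.5): section is a regular 16-gon, circumradius = √(r²−h²) = √(9.5²−9.1²) = 2.728; Taking the union: the r=9.5 sphere at (8.5, 9.5) lies entirely inside the 19.5×25 cube, so the union is just the 19.5×25 cube — 1 connected region. The outline is a single polygon with 4 vertices. Extrusion per mm of travel: 0.8 × 0.3 / (π × 0.875²) = 0.099780. Accumulating E over each segment gives final E = 8.8805.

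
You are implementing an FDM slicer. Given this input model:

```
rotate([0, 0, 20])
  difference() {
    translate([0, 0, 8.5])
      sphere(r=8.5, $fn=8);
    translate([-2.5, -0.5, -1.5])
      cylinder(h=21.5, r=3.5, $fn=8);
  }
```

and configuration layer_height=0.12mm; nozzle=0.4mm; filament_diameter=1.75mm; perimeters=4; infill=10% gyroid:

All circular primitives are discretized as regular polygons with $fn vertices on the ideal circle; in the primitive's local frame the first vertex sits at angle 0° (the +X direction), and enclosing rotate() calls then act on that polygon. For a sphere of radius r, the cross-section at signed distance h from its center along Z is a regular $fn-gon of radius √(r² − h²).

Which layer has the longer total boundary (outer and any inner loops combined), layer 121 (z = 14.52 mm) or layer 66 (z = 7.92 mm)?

Layer 121 (z = 14.52): the r=8.5 sphere contributes a regular 8-gon of circumradius √(8.5²−6.02²) = 6.001 (perimeter = 2·8·6.001·sin(180°/8) = 36.74 mm); the r=3.5 cylinder at (-2.5, -0.5) gives a regular 8-gon of circumradius 3.5 (constant along its height) (perimeter = 2·8·3.500·sin(180°/8) = 21.43 mm); Taking the first minus the rest: starting from the r=8.5 sphere, the r=3.5 cylinder at (-2.5, -0.5) partially overlaps it — only the 34.10 mm² overlap (of its 34.65 mm²) is removed, clipping the outline — boundary = 51.89 mm; (rotated 20° about Z; rotation is an isometry so areas/perimeters/island counts are preserved). So its perimeter = 51.89 mm. Layer 66 (z = 7.92): the r=8.5 sphere slices to a regular 8-gon of circumradius 8.480 (√(r²−h²) with h=0.58 from center) (perimeter = 2·8·8.480·sin(180°/8) = 51.92 mm); the r=3.5 cylinder at (-2.5, -0.5) contributes a regular 8-gon of circumradius 3.5 (perimeter = 2·8·3.500·sin(180°/8) = 21.43 mm); Taking the first minus the rest: starting from the r=8.5 sphere, the r=3.5 cylinder at (-2.5, -0.5) lies wholly inside it (removes its full 34.65 mm² and its 21.43 mm outline becomes a hole wall) — boundary (outer + 1 inner loop) = 73.35 mm; (whole slice rotated 20° about Z — lengths, areas and connectivity unchanged). So its perimeter = 73.35 mm. Layer 66 is larger (73.35 vs 51.89 mm).

layer 66 (z = 7.92 mm)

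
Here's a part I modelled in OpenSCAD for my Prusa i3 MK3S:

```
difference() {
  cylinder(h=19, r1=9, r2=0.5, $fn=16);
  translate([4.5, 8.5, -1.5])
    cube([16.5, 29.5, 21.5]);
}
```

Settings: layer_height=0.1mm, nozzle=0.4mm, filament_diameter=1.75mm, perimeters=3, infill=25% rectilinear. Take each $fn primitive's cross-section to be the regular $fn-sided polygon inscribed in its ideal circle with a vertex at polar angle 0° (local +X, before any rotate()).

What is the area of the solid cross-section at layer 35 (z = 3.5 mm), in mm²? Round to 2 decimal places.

169.20 mm²

At z = 3.5 mm: the cone (r1=9→r2=0.5) has section circumradius 7.434 here — a regular 16-gon (area = (16/2)·7.434²·sin(360°/16) = 169.20 mm²); the cube at (4.5, 8.5) (footprint 16.5×29.5) is included at this height (area 486.75 mm²); Subtracting the remaining from the first: starting from the cone (169.20 mm²), the 16.5×29.5 cube at (4.5, 8.5) misses the remaining region (no effect) — area = 169.20 mm². Overall, the cross-section is a single solid region. Net area = 169.20 mm².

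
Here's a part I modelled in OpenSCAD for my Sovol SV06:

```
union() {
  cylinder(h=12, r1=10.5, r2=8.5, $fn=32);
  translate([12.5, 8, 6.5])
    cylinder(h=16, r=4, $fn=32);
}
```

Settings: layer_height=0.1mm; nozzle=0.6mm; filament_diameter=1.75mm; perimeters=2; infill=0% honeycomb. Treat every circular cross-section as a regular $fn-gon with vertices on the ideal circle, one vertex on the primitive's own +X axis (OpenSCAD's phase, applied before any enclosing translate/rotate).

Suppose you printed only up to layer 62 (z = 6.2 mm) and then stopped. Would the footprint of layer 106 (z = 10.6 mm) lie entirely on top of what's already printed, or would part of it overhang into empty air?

Compare the two slices. At z = 6.2: the cone: at t=0.517 of its height the radius interpolates to r₁+(r₂−r₁)t = 9.467, giving a regular 32-gon of that circumradius (area = (32/2)·9.467²·sin(360°/32) = 279.74 mm²); the cylinder at (12.5, 8) is not intersected at this z (z outside [6.5, 22.5]); Merging all regions: only the cone is present, so the union is just that shape — area = 279.74 mm². At z = 10.6: the cone contributes a regular 32-gon of circumradius 8.733 (interpolated between r1=10.5 and r2=8.5 at t=0.883) (area = (32/2)·8.733²·sin(360°/32) = 238.08 mm²); the r=4 cylinder at (12.5, 8) contributes a regular 32-gon of circumradius 4 (area = (32/2)·4.000²·sin(360°/32) = 49.94 mm²); Taking the union: the 2 present regions are separate (no shared area or edge), so areas and boundary lengths simply add and each stays a separate island — area = 288.02 mm². Checking containment: at z = 10.6 the cross-section extends beyond the z = 6.2 cross-section by about 49.94 mm².

part overhangs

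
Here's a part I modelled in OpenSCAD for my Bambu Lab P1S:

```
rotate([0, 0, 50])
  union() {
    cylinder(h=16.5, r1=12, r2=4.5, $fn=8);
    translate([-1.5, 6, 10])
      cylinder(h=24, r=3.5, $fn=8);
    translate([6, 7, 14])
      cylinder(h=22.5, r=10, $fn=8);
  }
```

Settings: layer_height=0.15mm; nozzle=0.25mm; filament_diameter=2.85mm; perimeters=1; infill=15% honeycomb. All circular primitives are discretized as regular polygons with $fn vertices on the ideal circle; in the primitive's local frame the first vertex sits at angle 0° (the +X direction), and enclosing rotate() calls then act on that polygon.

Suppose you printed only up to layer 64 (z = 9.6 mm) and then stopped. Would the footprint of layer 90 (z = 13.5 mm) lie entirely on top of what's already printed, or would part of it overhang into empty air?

part overhangs

Compare the two slices. At z = 9.6: the cone contributes a regular 8-gon of circumradius 7.636 (interpolated between r1=12 and r2=4.5 at t=0.582) (area = (8/2)·7.636²·sin(360°/8) = 164.94 mm²); the cylinder at (-1.5, 6) is not intersected at this z (z outside [10, 34]); the cylinder at (6, 7) is absent (z outside [14, 36.5]); Taking the union: only the cone is present, so the union is just that shape — area = 164.94 mm²; (rotated 50° about Z; rotation is an isometry so areas/perimeters/island counts are preserved). At z = 13.5: the cone (r1=12→r2=4.5) has section circumradius 5.864 here — a regular 8-gon (area = (8/2)·5.864²·sin(360°/8) = 97.25 mm²); the r=3.5 cylinder at (-1.5, 6) gives a regular 8-gon of circumradius 3.5 (constant along its height) (area = (8/2)·3.500²·sin(360°/8) = 34.65 mm²); the cylinder at (6, 7) is absent (z outside [14, 36.5]); Merging all regions: the regions partially overlap — summed areas 131.90 mm² minus the doubly-counted overlap 11.39 mm² gives 120.51 mm² — area = 120.51 mm²; (whole slice rotated 50° about Z — lengths, areas and connectivity unchanged). Checking containment: at z = 13.5 the cross-section extends beyond the z = 9.6 cross-section by about 12.01 mm².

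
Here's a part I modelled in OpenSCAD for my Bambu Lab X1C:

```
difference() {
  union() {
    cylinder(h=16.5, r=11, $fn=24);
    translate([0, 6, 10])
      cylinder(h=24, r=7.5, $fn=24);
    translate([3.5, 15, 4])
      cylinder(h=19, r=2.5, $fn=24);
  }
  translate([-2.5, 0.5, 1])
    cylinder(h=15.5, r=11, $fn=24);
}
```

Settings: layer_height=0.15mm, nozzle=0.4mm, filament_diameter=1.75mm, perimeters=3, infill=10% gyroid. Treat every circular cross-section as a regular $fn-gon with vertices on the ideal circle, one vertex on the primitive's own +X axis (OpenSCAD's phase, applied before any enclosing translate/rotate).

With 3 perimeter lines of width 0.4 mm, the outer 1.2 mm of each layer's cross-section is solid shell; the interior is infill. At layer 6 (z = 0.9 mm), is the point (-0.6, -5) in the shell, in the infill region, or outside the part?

At z = 0.9 mm: the cylinder: section is a regular 24-gon, circumradius r=11; the cylinder at (0, 6) is absent (z outside [10, 34]); the cylinder at (3.5, 15) is absent (z outside [4, 23]); Taking the union: only the r=11 cylinder is present, so the union is just that shape — 1 connected region; the cylinder at (-2.5, 0.5) is not intersected at this z (z outside [1, 16.5]); Taking the first minus the rest: none of the subtracted shapes is present at this height, so the result so far is unchanged — 1 connected region. Overall, the cross-section is a single solid region. The nearest boundary edge runs (-2.85, -10.63)→(-0.00, -11.00); distance from the point to it = 5.87 mm. The point is inside the cross-section and 5.87 mm from the nearest boundary — more than the 1.2 mm shell width (3 × 0.4), so it's in the infill interior.

infill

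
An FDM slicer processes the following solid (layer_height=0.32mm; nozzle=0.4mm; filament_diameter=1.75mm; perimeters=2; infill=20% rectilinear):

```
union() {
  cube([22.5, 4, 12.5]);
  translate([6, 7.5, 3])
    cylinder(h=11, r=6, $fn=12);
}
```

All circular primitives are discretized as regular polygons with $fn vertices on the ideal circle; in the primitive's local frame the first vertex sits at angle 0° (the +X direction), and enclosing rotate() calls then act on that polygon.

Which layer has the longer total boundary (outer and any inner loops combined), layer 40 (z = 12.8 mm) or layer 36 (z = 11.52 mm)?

layer 36 (z = 11.52 mm)

Layer 40 (z = 12.8): the cube is absent (z outside [0, 12.5]); the cylinder at (6, 7.5): section is a regular 12-gon, circumradius r=6 (perimeter = 2·12·6.000·sin(180°/12) = 37.27 mm); Merging all regions: only the r=6 cylinder at (6, 7.5) is present, so the union is just that shape — boundary = 37.27 mm. So its perimeter = 37.27 mm. Layer 36 (z = 11.52): the cube is present — its section is the full 22.5×4 rectangle (perimeter 53.00 mm); the cylinder at (6, 7.5): section is a regular 12-gon, circumradius r=6 (perimeter = 2·12·6.000·sin(180°/12) = 37.27 mm); Combining (union): the regions partially overlap (shared area 15.47 mm²), so the edge portions inside another operand are dropped and the merged outline is re-measured after clipping — boundary = 69.87 mm. So its perimeter = 69.87 mm. Layer 36 is larger (69.87 vs 37.27 mm).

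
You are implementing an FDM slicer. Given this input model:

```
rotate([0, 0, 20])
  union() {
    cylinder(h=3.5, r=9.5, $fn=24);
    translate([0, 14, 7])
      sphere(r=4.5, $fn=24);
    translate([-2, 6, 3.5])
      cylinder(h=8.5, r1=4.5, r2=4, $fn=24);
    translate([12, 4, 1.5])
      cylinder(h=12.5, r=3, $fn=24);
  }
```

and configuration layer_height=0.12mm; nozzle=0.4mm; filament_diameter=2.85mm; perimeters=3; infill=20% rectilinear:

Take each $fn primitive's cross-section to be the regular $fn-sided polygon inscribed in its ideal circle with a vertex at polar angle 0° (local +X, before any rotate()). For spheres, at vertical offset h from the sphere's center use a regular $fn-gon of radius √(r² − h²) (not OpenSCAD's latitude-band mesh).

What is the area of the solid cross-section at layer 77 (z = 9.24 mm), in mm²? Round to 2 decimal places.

At z = 9.24 mm: the cylinder is absent (z outside [0, 3.5]); the r=4.5 sphere at (0, 14) contributes a regular 24-gon of circumradius √(4.5²−2.24²) = 3.903 (area = (24/2)·3.903²·sin(360°/24) = 47.31 mm²); the cone at (-2, 6) (r1=4.5→r2=4) has section circumradius 4.162 here — a regular 24-gon (area = (24/2)·4.162²·sin(360°/24) = 53.81 mm²); the r=3 cylinder at (12, 4) gives a regular 24-gon of circumradius 3 (constant along its height) (area = (24/2)·3.000²·sin(360°/24) = 27.95 mm²); Combining (union): the 3 present regions are separate (no shared area or edge), so areas and boundary lengths simply add and each stays a separate island — area = 129.07 mm²; (rotated 20° about Z; rotation is an isometry so areas/perimeters/island counts are preserved). Overall, the cross-section has 3 separate islands. Net area = 129.07 mm².

129.07 mm²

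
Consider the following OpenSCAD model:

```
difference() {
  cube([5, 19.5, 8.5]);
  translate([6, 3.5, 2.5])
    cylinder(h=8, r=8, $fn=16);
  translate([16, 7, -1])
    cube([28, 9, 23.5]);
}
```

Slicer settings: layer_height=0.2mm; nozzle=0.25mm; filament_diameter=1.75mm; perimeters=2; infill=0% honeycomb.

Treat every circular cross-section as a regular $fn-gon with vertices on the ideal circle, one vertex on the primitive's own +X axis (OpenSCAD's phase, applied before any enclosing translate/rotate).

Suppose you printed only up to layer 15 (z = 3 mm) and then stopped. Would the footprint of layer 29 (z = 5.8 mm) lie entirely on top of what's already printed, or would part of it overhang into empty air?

entirely on top

Compare the two slices. At z = 3: the cube is present — its section is the full 5×19.5 rectangle (area 97.50 mm²); the r=8 cylinder at (6, 3.5) contributes a regular 16-gon of circumradius 8 (area = (16/2)·8.000²·sin(360°/16) = 195.93 mm²); the cube at (16, 7) (footprint 28×9) is included at this height (area 252.00 mm²); Subtracting the remaining from the first: starting from the 5×19.5 cube (97.50 mm²), the r=8 cylinder at (6, 3.5) partially overlaps it — only the 51.94 mm² overlap (of its 195.93 mm²) is removed, clipping the outline; the 28×9 cube at (16, 7) misses the remaining region (no effect) — area = 45.56 mm². At z = 5.8: the 5×19.5 cube contributes its full rectangle (area 97.50 mm²); the r=8 cylinder at (6, 3.5) gives a regular 16-gon of circumradius 8 (constant along its height) (area = (16/2)·8.000²·sin(360°/16) = 195.93 mm²); the cube at (16, 7) is present — its section is the full 28×9 rectangle (area 252.00 mm²); Subtracting the remaining from the first: starting from the 5×19.5 cube (97.50 mm²), the r=8 cylinder at (6, 3.5) partially overlaps it — only the 51.94 mm² overlap (of its 195.93 mm²) is removed, clipping the outline; the 28×9 cube at (16, 7) misses the remaining region (no effect) — area = 45.56 mm². Checking containment: the cross-section at z = 5.8 is a subset of the cross-section at z = 3.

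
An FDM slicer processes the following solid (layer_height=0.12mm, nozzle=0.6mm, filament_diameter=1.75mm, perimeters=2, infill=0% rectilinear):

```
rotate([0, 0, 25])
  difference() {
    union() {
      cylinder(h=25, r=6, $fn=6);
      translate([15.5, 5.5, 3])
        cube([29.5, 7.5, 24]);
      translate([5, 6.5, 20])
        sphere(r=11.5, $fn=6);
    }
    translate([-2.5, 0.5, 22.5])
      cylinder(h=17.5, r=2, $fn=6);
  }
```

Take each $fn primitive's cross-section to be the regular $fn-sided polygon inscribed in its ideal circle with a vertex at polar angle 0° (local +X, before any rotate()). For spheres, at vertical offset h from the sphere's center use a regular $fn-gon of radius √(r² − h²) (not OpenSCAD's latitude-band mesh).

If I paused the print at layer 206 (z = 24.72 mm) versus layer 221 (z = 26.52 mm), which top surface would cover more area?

Layer 206 (z = 24.72): the r=6 cylinder contributes a regular 6-gon of circumradius 6 (area = (6/2)·6.000²·sin(360°/6) = 93.53 mm²); the 29.5×7.5 cube at (15.5, 5.5) contributes its full rectangle (area 221.25 mm²); the r=11.5 sphere at (5, 6.5) slices to a regular 6-gon of circumradius 10.487 (√(r²−h²) with h=4.72 from center) (area = (6/2)·10.487²·sin(360°/6) = 285.71 mm²); Combining (union): the regions partially overlap — summed areas 600.50 mm² minus the doubly-counted overlap 55.00 mm² gives 545.49 mm² — area = 545.49 mm²; the r=2 cylinder at (-2.5, 0.5) contributes a regular 6-gon of circumradius 2 (area = (6/2)·2.000²·sin(360°/6) = 10.39 mm²); After the difference (first − rest): starting from the result so far (545.49 mm²), the r=2 cylinder at (-2.5, 0.5) lies wholly inside it (removes its full 10.39 mm² and its 12.00 mm outline becomes a hole wall) — area = 535.10 mm²; (whole slice rotated 25° about Z — lengths, areas and connectivity unchanged). So its area = 535.10 mm². Layer 221 (z = 26.52): the cylinder does not reach this height (z outside [0, 25]); the 29.5×7.5 cube at (15.5, 5.5) contributes its full rectangle (area 221.25 mm²); the r=11.5 sphere at (5, 6.5) slices to a regular 6-gon of circumradius 9.473 (√(r²−h²) with h=6.52 from center) (area = (6/2)·9.473²·sin(360°/6) = 233.15 mm²); Taking the union: the 2 present regions are separate (no shared area or edge), so areas and boundary lengths simply add and each stays a separate island — area = 454.40 mm²; the cylinder at (-2.5, 0.5): section is a regular 6-gon, circumradius r=2 (area = (6/2)·2.000²·sin(360°/6) = 10.39 mm²); After the difference (first − rest): starting from the result so far (454.40 mm²), the r=2 cylinder at (-2.5, 0.5) partially overlaps it — only the 0.99 mm² overlap (of its 10.39 mm²) is removed, clipping the outline — area = 453.41 mm²; (whole slice rotated 25° about Z — lengths, areas and connectivity unchanged). So its area = 453.41 mm². Layer 206 is larger (535.10 vs 453.41 mm²).

layer 206 (z = 24.72 mm)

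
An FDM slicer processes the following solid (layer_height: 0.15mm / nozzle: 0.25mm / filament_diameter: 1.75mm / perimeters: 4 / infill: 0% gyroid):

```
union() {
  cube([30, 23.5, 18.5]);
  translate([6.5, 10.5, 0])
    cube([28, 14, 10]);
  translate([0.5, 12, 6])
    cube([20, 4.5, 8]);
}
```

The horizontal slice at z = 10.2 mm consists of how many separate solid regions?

At z = 10.2 mm: the cube (footprint 30×23.5) is included at this height; the cube at (6.5, 10.5) does not reach this height (z outside [0, 10]); the 20×4.5 cube at (0.5, 12) contributes its full rectangle; Taking the union: the 20×4.5 cube at (0.5, 12) lies entirely inside the 30×23.5 cube, so the union is just the 30×23.5 cube — 1 connected region. The result has 1 disconnected region.

1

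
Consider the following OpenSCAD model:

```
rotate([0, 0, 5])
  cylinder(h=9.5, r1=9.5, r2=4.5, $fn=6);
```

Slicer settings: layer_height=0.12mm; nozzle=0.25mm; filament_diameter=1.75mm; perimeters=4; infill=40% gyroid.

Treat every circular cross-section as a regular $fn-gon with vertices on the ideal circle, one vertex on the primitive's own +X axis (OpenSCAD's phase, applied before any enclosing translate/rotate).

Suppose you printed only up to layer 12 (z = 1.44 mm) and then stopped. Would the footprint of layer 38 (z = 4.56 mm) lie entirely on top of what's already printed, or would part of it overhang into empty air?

Compare the two slices. At z = 1.44: the cone (r1=9.5→r2=4.5) has section circumradius 8.742 here — a regular 6-gon (area = (6/2)·8.742²·sin(360°/6) = 198.56 mm²); (rotated 5° about Z; rotation is an isometry so areas/perimeters/island counts are preserved). At z = 4.56: the cone: at t=0.480 of its height the radius interpolates to r₁+(r₂−r₁)t = 7.100, giving a regular 6-gon of that circumradius (area = (6/2)·7.100²·sin(360°/6) = 130.97 mm²); (rotated 5° about Z; rotation is an isometry so areas/perimeters/island counts are preserved). Checking containment: the cross-section at z = 4.56 is a subset of the cross-section at z = 1.44.

entirely on top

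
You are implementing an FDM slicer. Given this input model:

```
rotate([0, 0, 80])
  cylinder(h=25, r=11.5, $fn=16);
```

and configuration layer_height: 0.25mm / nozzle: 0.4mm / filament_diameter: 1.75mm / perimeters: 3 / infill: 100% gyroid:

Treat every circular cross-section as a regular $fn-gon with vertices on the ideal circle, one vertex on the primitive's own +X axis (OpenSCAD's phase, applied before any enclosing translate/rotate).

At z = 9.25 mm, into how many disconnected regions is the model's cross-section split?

At z = 9.25 mm: the r=11.5 cylinder contributes a regular 16-gon of circumradius 11.5; (whole slice rotated 80° about Z — lengths, areas and connectivity unchanged). The result has 1 disconnected region.

1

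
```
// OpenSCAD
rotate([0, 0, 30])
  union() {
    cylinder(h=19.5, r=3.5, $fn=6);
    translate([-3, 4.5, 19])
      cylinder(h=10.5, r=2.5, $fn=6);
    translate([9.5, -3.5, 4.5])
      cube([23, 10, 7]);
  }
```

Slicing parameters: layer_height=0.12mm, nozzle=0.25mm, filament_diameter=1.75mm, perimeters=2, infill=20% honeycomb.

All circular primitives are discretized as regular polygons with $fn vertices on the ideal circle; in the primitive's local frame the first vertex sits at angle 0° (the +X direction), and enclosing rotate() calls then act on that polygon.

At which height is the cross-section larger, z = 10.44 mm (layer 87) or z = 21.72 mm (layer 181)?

layer 87 (z = 10.44 mm)

Layer 87 (z = 10.44): the r=3.5 cylinder gives a regular 6-gon of circumradius 3.5 (constant along its height) (area = (6/2)·3.500²·sin(360°/6) = 31.83 mm²); the cylinder at (-3, 4.5) does not reach this height (z outside [19, 29.5]); the cube at (9.5, -3.5) (footprint 23×10) is included at this height (area 230.00 mm²); Merging all regions: the 2 present regions are separate (no shared area or edge), so areas and boundary lengths simply add and each stays a separate island — area = 261.83 mm²; (rotated 30° about Z; rotation is an isometry so areas/perimeters/island counts are preserved). So its area = 261.83 mm². Layer 181 (z = 21.72): the cylinder is absent (z outside [0, 19.5]); the r=2.5 cylinder at (-3, 4.5) gives a regular 6-gon of circumradius 2.5 (constant along its height) (area = (6/2)·2.500²·sin(360°/6) = 16.24 mm²); the cube at (9.5, -3.5) is not intersected at this z (z outside [4.5, 11.5]); Taking the union: only the r=2.5 cylinder at (-3, 4.5) is present, so the union is just that shape — area = 16.24 mm²; (rotated 30° about Z; rotation is an isometry so areas/perimeters/island counts are preserved). So its area = 16.24 mm². Layer 87 is larger (261.83 vs 16.24 mm²).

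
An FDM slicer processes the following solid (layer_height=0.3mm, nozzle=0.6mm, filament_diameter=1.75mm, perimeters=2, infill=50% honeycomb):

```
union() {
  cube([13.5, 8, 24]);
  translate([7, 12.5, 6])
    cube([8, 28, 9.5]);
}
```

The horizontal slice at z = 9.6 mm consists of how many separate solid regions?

2

At z = 9.6 mm: the 13.5×8 cube contributes its full rectangle; the cube at (7, 12.5) (footprint 8×28) is included at this height; Taking the union: the 2 present regions are separate (no shared area or edge), so areas and boundary lengths simply add and each stays a separate island — 2 connected regions. The result has 2 disconnected regions.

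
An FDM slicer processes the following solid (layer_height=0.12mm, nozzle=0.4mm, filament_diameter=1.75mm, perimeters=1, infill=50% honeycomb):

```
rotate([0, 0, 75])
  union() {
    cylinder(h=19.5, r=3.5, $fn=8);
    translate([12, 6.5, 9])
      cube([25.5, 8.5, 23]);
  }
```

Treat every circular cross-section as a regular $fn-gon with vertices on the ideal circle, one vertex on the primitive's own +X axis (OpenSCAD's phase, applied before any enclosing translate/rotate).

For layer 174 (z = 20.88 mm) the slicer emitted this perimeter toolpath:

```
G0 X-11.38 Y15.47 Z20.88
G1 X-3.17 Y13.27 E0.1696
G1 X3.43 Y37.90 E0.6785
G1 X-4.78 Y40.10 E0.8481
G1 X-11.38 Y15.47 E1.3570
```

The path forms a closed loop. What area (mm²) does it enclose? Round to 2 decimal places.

216.73 mm²

Apply the shoelace formula to the sequence of (X, Y) vertices; enclosed area = 216.73 mm².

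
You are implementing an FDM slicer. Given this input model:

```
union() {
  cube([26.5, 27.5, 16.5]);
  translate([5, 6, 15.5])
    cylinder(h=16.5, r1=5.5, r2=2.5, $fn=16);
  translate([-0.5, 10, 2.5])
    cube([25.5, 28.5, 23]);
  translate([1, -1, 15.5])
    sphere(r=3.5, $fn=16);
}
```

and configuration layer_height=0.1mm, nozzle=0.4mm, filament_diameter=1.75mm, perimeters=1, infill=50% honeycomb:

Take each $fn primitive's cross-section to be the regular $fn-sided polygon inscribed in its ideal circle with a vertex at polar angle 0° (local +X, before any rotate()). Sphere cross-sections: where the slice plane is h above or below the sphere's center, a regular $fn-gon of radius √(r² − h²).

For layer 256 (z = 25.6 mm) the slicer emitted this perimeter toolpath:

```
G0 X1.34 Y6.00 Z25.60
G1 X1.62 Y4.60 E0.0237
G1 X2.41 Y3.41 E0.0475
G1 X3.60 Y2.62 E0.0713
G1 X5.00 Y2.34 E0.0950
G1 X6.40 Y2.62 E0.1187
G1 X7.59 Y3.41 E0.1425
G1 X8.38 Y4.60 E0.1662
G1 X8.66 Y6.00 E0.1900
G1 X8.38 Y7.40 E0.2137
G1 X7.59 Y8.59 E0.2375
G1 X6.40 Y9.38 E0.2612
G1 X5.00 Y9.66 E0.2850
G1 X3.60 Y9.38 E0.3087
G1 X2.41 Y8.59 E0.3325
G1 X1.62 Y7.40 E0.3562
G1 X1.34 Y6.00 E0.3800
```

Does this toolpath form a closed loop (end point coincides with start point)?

yes

Start point (G0): (1.34, 6.00). End point (last G1): the path returns to the start — closed.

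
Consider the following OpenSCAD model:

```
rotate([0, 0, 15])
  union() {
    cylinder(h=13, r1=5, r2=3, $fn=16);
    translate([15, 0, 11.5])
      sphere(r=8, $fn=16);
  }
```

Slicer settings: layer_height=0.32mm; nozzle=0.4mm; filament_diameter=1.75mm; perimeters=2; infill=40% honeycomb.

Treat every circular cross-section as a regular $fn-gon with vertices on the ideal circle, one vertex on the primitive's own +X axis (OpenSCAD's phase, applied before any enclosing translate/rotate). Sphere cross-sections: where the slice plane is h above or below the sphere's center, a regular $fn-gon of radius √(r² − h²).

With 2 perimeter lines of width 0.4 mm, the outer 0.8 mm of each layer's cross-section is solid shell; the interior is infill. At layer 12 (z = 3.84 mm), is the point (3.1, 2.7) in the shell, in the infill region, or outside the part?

shell

At z = 3.84 mm: the cone (r1=5→r2=3) has section circumradius 4.409 here — a regular 16-gon; the sphere at (15, 0): section is a regular 16-gon, circumradius = √(r²−h²) = √(8²−7.66²) = 2.307; Taking the union: the 2 present regions are separate (no shared area or edge), so areas and boundary lengths simply add and each stays a separate island — 2 connected regions; (whole slice rotated 15° about Z — lengths, areas and connectivity unchanged). Overall, the cross-section has 2 separate islands. Undo the 15° rotation: the query point maps to (3.693, 1.806) in the un-rotated model frame. The nearest boundary edge runs (3.12, 3.12)→(4.07, 1.69); distance from the point to it = 0.25 mm. (Shell/infill is judged within the island containing the point — the largest one.) The point is inside the cross-section, 0.25 mm from the nearest boundary — within the 0.8 mm shell band (2 × 0.4).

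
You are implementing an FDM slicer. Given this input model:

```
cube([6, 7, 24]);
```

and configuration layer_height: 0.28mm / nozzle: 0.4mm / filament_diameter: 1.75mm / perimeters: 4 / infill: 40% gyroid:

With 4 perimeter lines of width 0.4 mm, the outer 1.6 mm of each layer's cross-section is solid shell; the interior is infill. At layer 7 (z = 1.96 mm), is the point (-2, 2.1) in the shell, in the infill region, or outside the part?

outside

At z = 1.96 mm: the cube is present — its section is the full 6×7 rectangle. Overall, the cross-section is a single solid region. The nearest boundary edge runs (0.00, 7.00)→(0.00, 0.00); distance from the point to it = 2.00 mm. The point is not inside any of the regions above, so it lies outside the cross-section (2.00 mm from the nearest boundary).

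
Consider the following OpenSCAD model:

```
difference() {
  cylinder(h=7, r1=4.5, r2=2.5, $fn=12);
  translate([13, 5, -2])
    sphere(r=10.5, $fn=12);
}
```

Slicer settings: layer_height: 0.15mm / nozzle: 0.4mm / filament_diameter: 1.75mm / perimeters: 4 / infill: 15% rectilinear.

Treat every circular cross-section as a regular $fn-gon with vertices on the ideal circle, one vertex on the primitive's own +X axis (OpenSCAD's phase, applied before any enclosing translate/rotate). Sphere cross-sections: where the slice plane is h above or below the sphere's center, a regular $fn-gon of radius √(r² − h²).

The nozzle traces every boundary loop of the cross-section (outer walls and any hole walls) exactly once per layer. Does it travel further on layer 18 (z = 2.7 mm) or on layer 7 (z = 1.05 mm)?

Layer 18 (z = 2.7): the cone: at t=0.386 of its height the radius interpolates to r₁+(r₂−r₁)t = 3.729, giving a regular 12-gon of that circumradius (perimeter = 2·12·3.729·sin(180°/12) = 23.16 mm); the sphere at (13, 5): section is a regular 12-gon, circumradius = √(r²−h²) = √(10.5²−4.7²) = 9.389 (perimeter = 2·12·9.389·sin(180°/12) = 58.32 mm); Taking the first minus the rest: starting from the cone, the r=10.5 sphere at (13, 5) misses the remaining region (no effect) — boundary = 23.16 mm. So its perimeter = 23.16 mm. Layer 7 (z = 1.05): the cone (r1=4.5→r2=2.5) has section circumradius 4.200 here — a regular 12-gon (perimeter = 2·12·4.200·sin(180°/12) = 26.09 mm); the r=10.5 sphere at (13, 5) contributes a regular 12-gon of circumradius √(10.5²−3.05²) = 10.047 (perimeter = 2·12·10.047·sin(180°/12) = 62.41 mm); Subtracting the remaining from the first: starting from the cone, the r=10.5 sphere at (13, 5) misses the remaining region (no effect) — boundary = 26.09 mm. So its perimeter = 26.09 mm. Layer 7 is larger (26.09 vs 23.16 mm).

layer 7 (z = 1.05 mm)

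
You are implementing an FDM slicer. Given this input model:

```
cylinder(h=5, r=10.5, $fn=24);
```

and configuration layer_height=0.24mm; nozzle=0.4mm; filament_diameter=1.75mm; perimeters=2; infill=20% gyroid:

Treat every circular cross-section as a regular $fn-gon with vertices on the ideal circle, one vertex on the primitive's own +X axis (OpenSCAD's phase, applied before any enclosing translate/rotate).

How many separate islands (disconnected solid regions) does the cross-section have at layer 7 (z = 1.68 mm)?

At z = 1.68 mm: the r=10.5 cylinder gives a regular 24-gon of circumradius 10.5 (constant along its height). Overall, the cross-section is a single solid region. Island count = 1.

1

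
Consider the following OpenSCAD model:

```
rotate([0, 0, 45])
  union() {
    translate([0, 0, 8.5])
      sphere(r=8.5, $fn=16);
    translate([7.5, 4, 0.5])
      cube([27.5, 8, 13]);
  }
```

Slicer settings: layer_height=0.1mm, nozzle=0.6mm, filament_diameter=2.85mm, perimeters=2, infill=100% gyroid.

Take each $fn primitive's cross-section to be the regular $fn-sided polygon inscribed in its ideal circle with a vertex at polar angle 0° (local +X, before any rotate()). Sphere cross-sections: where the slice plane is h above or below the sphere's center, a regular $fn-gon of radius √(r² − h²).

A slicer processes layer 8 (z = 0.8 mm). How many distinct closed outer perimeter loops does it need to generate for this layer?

At z = 0.8 mm: the sphere: section is a regular 16-gon, circumradius = √(r²−h²) = √(8.5²−7.7²) = 3.600; the 27.5×8 cube at (7.5, 4) contributes its full rectangle; Taking the union: the 2 present regions are separate (no shared area or edge), so areas and boundary lengths simply add and each stays a separate island — 2 connected regions; (rotated 45° about Z; rotation is an isometry so areas/perimeters/island counts are preserved). The result has 2 disconnected regions.

2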